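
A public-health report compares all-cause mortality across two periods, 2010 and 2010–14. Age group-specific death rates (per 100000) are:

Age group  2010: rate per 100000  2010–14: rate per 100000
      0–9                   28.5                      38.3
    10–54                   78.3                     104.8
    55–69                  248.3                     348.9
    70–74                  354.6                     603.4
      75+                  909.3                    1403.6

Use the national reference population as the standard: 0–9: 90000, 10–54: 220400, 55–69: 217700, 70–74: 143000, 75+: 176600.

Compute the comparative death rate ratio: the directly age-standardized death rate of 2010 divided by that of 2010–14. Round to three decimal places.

Standard total = 847700; weights = 0.1062, 0.2600, 0.2568, 0.1687, 0.2083.
2010: 0.1062×28.5 + 0.2600×78.3 + 0.2568×248.3 + 0.1687×354.6 + 0.2083×909.3 = 336.4013 per 100000.
2010–14: 0.1062×38.3 + 0.2600×104.8 + 0.2568×348.9 + 0.1687×603.4 + 0.2083×1403.6 = 515.1143 per 100000.
Ratio = 336.4013 ÷ 515.1143 = 0.65306.

0.653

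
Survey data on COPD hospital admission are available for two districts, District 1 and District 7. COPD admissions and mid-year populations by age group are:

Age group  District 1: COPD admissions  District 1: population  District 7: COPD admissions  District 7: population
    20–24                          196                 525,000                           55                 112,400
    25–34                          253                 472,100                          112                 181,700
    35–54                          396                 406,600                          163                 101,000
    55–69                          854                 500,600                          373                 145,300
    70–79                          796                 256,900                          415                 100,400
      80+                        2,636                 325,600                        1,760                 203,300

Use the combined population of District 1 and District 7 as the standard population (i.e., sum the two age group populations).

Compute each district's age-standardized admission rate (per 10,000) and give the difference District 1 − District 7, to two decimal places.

Age-specific rates per 10,000 for District 1: 3.73, 5.36, 9.74, 17.06, 30.98, 80.96.
For District 7: 4.89, 6.16, 16.14, 25.67, 41.33, 86.57.
Combined standard total = 3,330,900; weights = 0.1914, 0.1963, 0.1524, 0.1939, 0.1073, 0.1588.
District 1: 0.1914×3.73 + 0.1963×5.36 + 0.1524×9.74 + 0.1939×17.06 + 0.1073×30.98 + 0.1588×80.96 = 22.7372 per 10,000.
District 7: 0.1914×4.89 + 0.1963×6.16 + 0.1524×16.14 + 0.1939×25.67 + 0.1073×41.33 + 0.1588×86.57 = 27.7638 per 10,000.
Difference = 22.7372 − 27.7638 = -5.0266.

-5.03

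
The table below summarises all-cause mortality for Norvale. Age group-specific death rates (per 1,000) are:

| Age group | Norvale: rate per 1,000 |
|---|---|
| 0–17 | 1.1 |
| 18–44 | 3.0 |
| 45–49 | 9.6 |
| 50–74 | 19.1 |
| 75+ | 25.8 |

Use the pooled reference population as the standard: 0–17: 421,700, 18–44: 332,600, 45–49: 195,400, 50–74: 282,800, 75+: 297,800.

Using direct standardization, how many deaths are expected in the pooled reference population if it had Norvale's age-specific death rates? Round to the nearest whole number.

Expected deaths = Σ (standard pop × age-specific rate ÷ 1,000)
= 421,700×1.1/1,000 + 332,600×3.0/1,000 + 195,400×9.6/1,000 + 282,800×19.1/1,000 + 297,800×25.8/1,000
= 463.87 + 997.80 + 1875.84 + 5401.48 + 7683.24 = 16422.23.

16422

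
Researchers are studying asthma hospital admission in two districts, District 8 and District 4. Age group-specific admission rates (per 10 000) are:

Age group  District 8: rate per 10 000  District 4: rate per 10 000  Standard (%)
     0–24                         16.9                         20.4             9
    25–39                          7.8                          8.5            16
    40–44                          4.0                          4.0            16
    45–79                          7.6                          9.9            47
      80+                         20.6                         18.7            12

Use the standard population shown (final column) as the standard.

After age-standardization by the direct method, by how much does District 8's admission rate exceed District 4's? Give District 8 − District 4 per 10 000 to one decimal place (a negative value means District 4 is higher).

-1.3

Standard weights: 0.09, 0.16, 0.16, 0.47, 0.12.
District 8: 0.0900×16.9 + 0.1600×7.8 + 0.1600×4.0 + 0.4700×7.6 + 0.1200×20.6 = 9.4530 per 10 000.
District 4: 0.0900×20.4 + 0.1600×8.5 + 0.1600×4.0 + 0.4700×9.9 + 0.1200×18.7 = 10.7330 per 10 000.
Difference = 9.4530 − 10.7330 = -1.2800.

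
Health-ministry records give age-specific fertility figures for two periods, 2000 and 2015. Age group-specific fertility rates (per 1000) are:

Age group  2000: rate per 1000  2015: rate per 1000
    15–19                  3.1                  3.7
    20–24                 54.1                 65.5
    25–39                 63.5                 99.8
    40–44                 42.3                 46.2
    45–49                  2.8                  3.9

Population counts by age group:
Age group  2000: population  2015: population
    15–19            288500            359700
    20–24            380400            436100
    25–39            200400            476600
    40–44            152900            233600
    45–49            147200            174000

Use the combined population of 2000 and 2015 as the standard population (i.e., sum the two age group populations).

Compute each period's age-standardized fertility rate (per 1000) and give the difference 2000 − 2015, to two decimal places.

Combined standard total = 2849400; weights = 0.2275, 0.2866, 0.2376, 0.1356, 0.1127.
2000: 0.2275×3.1 + 0.2866×54.1 + 0.2376×63.5 + 0.1356×42.3 + 0.1127×2.8 = 37.3482 per 1000.
2015: 0.2275×3.7 + 0.2866×65.5 + 0.2376×99.8 + 0.1356×46.2 + 0.1127×3.9 = 50.0290 per 1000.
Difference = 37.3482 − 50.0290 = -12.6808.

-12.68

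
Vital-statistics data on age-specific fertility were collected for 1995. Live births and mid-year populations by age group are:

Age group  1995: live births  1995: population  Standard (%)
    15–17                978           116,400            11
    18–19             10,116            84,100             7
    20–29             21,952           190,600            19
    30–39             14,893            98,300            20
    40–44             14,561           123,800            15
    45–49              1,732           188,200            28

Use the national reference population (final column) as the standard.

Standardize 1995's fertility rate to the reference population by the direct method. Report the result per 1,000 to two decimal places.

81.75

Age-specific rates per 1,000 for 1995: 8.402, 120.285, 115.173, 151.506, 117.617, 9.203.
Standard weights: 0.11, 0.07, 0.19, 0.20, 0.15, 0.28.
Standardized rate: 0.1100×8.402 + 0.0700×120.285 + 0.1900×115.173 + 0.2000×151.506 + 0.1500×117.617 + 0.2800×9.203 = 81.7476 per 1,000.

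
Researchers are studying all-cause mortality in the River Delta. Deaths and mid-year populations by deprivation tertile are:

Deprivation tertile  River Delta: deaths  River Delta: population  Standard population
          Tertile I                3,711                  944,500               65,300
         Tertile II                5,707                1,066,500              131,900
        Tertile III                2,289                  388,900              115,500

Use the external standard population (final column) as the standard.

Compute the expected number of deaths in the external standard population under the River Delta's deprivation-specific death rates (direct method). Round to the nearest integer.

Deprivation-specific rates per 100,000 for the River Delta: 392.91, 535.11, 588.58.
Expected deaths = Σ (standard pop × deprivation-specific rate ÷ 100,000)
= 65,300×392.91/100,000 + 131,900×535.11/100,000 + 115,500×588.58/100,000
= 256.57 + 705.82 + 679.81 = 1642.20.

1642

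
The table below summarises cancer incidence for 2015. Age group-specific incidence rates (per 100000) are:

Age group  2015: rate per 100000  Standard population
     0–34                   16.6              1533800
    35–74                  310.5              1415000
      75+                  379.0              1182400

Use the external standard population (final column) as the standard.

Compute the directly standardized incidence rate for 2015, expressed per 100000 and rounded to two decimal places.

220.99

Standard total = 4131200; weights = 0.3713, 0.3425, 0.2862.
Standardized rate: 0.3713×16.6 + 0.3425×310.5 + 0.2862×379.0 = 220.9886 per 100000.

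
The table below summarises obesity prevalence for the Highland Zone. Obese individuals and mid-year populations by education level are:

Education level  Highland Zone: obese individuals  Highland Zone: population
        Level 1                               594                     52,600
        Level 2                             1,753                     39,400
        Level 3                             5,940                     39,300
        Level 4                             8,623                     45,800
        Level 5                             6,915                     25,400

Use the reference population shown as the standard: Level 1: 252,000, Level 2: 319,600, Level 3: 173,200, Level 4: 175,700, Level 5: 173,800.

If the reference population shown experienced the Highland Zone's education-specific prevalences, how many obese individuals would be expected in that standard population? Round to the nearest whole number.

Education-specific rates per 1,000 for the Highland Zone: 11.293, 44.492, 151.145, 188.275, 272.244.
Expected obese individuals = Σ (standard pop × education-specific rate ÷ 1,000)
= 252,000×11.293/1,000 + 319,600×44.492/1,000 + 173,200×151.145/1,000 + 175,700×188.275/1,000 + 173,800×272.244/1,000
= 2845.78 + 14219.77 + 26178.32 + 33079.94 + 47316.02 = 123639.83.

123640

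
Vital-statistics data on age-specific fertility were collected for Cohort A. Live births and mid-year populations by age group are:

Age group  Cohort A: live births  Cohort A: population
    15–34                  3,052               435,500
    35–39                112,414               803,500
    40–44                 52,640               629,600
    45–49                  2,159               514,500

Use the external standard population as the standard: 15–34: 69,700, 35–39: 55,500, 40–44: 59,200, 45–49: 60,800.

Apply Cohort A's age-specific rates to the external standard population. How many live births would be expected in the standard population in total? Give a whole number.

13458

Age-specific rates per 1,000 for Cohort A: 7.008, 139.905, 83.609, 4.196.
Expected live births = Σ (standard pop × age-specific rate ÷ 1,000)
= 69,700×7.008/1,000 + 55,500×139.905/1,000 + 59,200×83.609/1,000 + 60,800×4.196/1,000
= 488.46 + 7764.75 + 4949.63 + 255.14 = 13457.98.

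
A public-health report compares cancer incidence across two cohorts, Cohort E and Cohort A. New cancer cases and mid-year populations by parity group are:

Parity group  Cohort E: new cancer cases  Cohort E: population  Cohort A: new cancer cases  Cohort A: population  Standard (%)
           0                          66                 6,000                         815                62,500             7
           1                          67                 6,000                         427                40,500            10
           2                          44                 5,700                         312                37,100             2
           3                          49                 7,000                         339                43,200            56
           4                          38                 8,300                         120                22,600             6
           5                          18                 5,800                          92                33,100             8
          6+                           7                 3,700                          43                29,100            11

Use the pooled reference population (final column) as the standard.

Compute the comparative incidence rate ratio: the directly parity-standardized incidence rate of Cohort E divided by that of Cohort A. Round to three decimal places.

Parity-specific rates per 100,000 for Cohort E: 1100.00, 1116.67, 771.93, 700.00, 457.83, 310.34, 189.19.
For Cohort A: 1304.00, 1054.32, 840.97, 784.72, 530.97, 277.95, 147.77.
Standard weights: 0.07, 0.10, 0.02, 0.56, 0.06, 0.08, 0.11.
Cohort E: 0.0700×1100.00 + 0.1000×1116.67 + 0.0200×771.93 + 0.5600×700.00 + 0.0600×457.83 + 0.0800×310.34 + 0.1100×189.19 = 669.2135 per 100,000.
Cohort A: 0.0700×1304.00 + 0.1000×1054.32 + 0.0200×840.97 + 0.5600×784.72 + 0.0600×530.97 + 0.0800×277.95 + 0.1100×147.77 = 723.3243 per 100,000.
Ratio = 669.2135 ÷ 723.3243 = 0.92519.

0.925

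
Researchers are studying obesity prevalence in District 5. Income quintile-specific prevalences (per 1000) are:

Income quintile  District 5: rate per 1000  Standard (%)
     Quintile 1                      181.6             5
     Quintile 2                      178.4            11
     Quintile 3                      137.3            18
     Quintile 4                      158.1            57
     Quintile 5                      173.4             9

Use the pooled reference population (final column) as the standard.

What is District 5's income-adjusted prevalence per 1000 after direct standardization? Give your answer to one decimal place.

159.1

Standard weights: 0.05, 0.11, 0.18, 0.57, 0.09.
Standardized rate: 0.0500×181.6 + 0.1100×178.4 + 0.1800×137.3 + 0.5700×158.1 + 0.0900×173.4 = 159.1410 per 1000.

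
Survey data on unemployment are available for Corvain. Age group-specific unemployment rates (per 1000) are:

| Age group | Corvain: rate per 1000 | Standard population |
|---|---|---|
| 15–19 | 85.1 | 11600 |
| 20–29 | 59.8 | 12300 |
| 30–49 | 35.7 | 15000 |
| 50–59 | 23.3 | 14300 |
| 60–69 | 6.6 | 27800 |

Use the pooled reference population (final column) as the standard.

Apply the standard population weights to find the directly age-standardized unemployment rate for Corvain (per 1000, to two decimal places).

34.26

Standard total = 81000; weights = 0.1432, 0.1519, 0.1852, 0.1765, 0.3432.
Standardized rate: 0.1432×85.1 + 0.1519×59.8 + 0.1852×35.7 + 0.1765×23.3 + 0.3432×6.6 = 34.2577 per 1000.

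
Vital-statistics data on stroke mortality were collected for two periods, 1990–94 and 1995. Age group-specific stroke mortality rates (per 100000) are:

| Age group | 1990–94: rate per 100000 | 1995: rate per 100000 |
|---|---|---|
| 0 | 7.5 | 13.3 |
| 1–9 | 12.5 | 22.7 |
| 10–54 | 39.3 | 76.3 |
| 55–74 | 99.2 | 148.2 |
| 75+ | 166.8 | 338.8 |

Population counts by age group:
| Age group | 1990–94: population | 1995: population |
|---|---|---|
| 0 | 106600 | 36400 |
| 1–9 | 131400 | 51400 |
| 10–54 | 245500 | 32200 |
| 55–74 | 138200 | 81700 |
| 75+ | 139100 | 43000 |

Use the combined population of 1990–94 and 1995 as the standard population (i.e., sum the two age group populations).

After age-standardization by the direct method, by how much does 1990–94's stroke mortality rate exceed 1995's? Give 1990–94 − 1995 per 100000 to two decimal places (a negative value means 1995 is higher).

-54.76

Combined standard total = 1005500; weights = 0.1422, 0.1818, 0.2762, 0.2187, 0.1811.
1990–94: 0.1422×7.5 + 0.1818×12.5 + 0.2762×39.3 + 0.2187×99.2 + 0.1811×166.8 = 66.0959 per 100000.
1995: 0.1422×13.3 + 0.1818×22.7 + 0.2762×76.3 + 0.2187×148.2 + 0.1811×338.8 = 120.8599 per 100000.
Difference = 66.0959 − 120.8599 = -54.7640.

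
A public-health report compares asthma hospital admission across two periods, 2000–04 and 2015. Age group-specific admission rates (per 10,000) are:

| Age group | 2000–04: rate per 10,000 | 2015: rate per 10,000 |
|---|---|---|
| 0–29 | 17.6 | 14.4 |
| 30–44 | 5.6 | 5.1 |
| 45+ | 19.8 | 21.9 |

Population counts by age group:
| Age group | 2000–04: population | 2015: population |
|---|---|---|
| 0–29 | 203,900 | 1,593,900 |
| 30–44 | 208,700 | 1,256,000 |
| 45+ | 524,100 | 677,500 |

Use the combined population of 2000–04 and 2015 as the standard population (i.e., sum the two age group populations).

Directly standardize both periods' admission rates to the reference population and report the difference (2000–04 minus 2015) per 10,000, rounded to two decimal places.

Combined standard total = 4,464,100; weights = 0.4027, 0.3281, 0.2692.
2000–04: 0.4027×17.6 + 0.3281×5.6 + 0.2692×19.8 = 14.2549 per 10,000.
2015: 0.4027×14.4 + 0.3281×5.1 + 0.2692×21.9 = 13.3674 per 10,000.
Difference = 14.2549 − 13.3674 = 0.8875.

0.89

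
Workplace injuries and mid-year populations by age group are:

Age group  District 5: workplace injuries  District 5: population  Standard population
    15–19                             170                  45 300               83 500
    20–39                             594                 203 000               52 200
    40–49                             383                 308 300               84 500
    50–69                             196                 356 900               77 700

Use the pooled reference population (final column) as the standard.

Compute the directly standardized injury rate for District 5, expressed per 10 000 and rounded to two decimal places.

Age-specific rates per 10 000 for District 5: 37.53, 29.26, 12.42, 5.49.
Standard total = 297 900; weights = 0.2803, 0.1752, 0.2837, 0.2608.
Standardized rate: 0.2803×37.53 + 0.1752×29.26 + 0.2837×12.42 + 0.2608×5.49 = 20.6023 per 10 000.

20.60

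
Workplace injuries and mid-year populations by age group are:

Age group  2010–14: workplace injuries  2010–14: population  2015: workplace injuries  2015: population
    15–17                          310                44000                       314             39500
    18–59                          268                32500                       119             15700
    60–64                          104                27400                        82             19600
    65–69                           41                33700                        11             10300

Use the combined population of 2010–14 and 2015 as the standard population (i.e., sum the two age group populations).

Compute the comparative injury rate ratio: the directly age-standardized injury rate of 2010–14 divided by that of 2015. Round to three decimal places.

0.957

Age-specific rates per 10000 for 2010–14: 70.45, 82.46, 37.96, 12.17.
For 2015: 79.49, 75.80, 41.84, 10.68.
Combined standard total = 222700; weights = 0.3749, 0.2164, 0.2110, 0.1976.
2010–14: 0.3749×70.45 + 0.2164×82.46 + 0.2110×37.96 + 0.1976×12.17 = 54.6783 per 10000.
2015: 0.3749×79.49 + 0.2164×75.80 + 0.2110×41.84 + 0.1976×10.68 = 57.1501 per 10000.
Ratio = 54.6783 ÷ 57.1501 = 0.95675.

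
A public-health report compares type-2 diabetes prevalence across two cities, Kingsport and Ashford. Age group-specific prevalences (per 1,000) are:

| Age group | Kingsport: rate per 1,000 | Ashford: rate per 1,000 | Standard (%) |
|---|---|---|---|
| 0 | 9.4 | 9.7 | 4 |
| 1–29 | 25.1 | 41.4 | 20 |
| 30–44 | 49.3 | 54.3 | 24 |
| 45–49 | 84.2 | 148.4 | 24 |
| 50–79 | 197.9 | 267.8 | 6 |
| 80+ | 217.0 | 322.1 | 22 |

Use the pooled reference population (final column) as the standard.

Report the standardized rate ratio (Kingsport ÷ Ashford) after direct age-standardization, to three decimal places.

Standard weights: 0.04, 0.20, 0.24, 0.24, 0.06, 0.22.
Kingsport: 0.0400×9.4 + 0.2000×25.1 + 0.2400×49.3 + 0.2400×84.2 + 0.0600×197.9 + 0.2200×217.0 = 97.0500 per 1,000.
Ashford: 0.0400×9.7 + 0.2000×41.4 + 0.2400×54.3 + 0.2400×148.4 + 0.0600×267.8 + 0.2200×322.1 = 144.2460 per 1,000.
Ratio = 97.0500 ÷ 144.2460 = 0.67281.

0.673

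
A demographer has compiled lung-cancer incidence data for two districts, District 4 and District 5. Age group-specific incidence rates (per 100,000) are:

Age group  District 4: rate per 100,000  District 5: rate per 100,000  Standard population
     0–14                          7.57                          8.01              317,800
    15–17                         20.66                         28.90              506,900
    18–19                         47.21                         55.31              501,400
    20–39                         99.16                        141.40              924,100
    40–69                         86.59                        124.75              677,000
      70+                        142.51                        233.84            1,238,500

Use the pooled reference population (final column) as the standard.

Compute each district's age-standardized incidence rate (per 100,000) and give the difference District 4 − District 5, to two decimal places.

Standard total = 4,165,700; weights = 0.0763, 0.1217, 0.1204, 0.2218, 0.1625, 0.2973.
District 4: 0.0763×7.57 + 0.1217×20.66 + 0.1204×47.21 + 0.2218×99.16 + 0.1625×86.59 + 0.2973×142.51 = 87.2130 per 100,000.
District 5: 0.0763×8.01 + 0.1217×28.90 + 0.1204×55.31 + 0.2218×141.40 + 0.1625×124.75 + 0.2973×233.84 = 131.9494 per 100,000.
Difference = 87.2130 − 131.9494 = -44.7364.

-44.74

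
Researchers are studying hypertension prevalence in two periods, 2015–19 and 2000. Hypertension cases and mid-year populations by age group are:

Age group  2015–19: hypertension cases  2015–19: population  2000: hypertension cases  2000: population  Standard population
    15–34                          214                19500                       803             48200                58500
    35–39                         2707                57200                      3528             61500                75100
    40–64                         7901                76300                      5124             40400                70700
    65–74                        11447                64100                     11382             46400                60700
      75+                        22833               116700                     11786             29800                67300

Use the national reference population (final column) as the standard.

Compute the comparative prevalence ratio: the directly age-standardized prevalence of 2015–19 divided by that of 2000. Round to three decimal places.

0.637

Age-specific rates per 1000 for 2015–19: 10.974, 47.325, 103.552, 178.580, 195.656.
For 2000: 16.660, 57.366, 126.832, 245.302, 395.503.
Standard total = 332300; weights = 0.1760, 0.2260, 0.2128, 0.1827, 0.2025.
2015–19: 0.1760×10.974 + 0.2260×47.325 + 0.2128×103.552 + 0.1827×178.580 + 0.2025×195.656 = 106.9054 per 1000.
2000: 0.1760×16.660 + 0.2260×57.366 + 0.2128×126.832 + 0.1827×245.302 + 0.2025×395.503 = 167.7910 per 1000.
Ratio = 106.9054 ÷ 167.7910 = 0.63713.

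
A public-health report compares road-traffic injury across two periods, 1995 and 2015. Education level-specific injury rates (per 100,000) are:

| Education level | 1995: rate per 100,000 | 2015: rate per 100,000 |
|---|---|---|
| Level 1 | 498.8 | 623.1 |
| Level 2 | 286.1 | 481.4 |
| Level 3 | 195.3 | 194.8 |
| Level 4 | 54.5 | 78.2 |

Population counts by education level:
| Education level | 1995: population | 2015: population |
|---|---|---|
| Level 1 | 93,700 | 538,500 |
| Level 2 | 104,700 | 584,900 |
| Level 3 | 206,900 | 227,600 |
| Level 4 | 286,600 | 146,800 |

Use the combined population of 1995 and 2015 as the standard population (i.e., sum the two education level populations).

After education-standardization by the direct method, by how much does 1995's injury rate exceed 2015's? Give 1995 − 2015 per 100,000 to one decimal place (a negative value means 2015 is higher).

-102.0

Combined standard total = 2,189,700; weights = 0.2887, 0.3149, 0.1984, 0.1979.
1995: 0.2887×498.8 + 0.3149×286.1 + 0.1984×195.3 + 0.1979×54.5 = 283.6526 per 100,000.
2015: 0.2887×623.1 + 0.3149×481.4 + 0.1984×194.8 + 0.1979×78.2 = 385.6372 per 100,000.
Difference = 283.6526 − 385.6372 = -101.9846.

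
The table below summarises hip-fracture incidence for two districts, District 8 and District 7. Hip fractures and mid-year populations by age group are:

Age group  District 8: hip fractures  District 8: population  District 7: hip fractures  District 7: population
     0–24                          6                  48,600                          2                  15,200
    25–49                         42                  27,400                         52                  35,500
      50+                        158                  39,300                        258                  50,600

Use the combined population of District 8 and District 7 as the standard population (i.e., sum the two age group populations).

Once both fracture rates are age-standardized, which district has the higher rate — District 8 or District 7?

District 7

Age-specific rates per 100,000 for District 8: 12.35, 153.28, 402.04.
For District 7: 13.16, 146.48, 509.88.
Combined standard total = 216,600; weights = 0.2946, 0.2904, 0.4151.
District 8: 0.2946×12.35 + 0.2904×153.28 + 0.4151×402.04 = 215.0151 per 100,000.
District 7: 0.2946×13.16 + 0.2904×146.48 + 0.4151×509.88 = 258.0394 per 100,000.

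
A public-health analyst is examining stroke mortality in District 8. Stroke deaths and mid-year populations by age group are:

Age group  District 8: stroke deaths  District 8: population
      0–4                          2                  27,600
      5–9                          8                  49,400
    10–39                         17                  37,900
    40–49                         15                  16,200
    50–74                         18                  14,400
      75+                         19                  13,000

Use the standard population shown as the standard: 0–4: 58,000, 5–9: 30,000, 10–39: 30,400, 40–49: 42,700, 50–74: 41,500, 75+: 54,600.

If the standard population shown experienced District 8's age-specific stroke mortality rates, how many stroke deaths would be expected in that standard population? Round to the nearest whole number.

194

Age-specific rates per 100,000 for District 8: 7.25, 16.19, 44.85, 92.59, 125.00, 146.15.
Expected stroke deaths = Σ (standard pop × age-specific rate ÷ 100,000)
= 58,000×7.25/100,000 + 30,000×16.19/100,000 + 30,400×44.85/100,000 + 42,700×92.59/100,000 + 41,500×125.00/100,000 + 54,600×146.15/100,000
= 4.20 + 4.86 + 13.64 + 39.54 + 51.88 + 79.80 = 193.91.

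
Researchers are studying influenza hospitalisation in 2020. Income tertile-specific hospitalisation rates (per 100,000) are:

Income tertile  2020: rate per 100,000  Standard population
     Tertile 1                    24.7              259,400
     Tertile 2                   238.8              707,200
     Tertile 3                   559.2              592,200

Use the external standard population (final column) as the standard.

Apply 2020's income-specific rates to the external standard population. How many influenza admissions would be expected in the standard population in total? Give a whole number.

Expected influenza admissions = Σ (standard pop × income-specific rate ÷ 100,000)
= 259,400×24.7/100,000 + 707,200×238.8/100,000 + 592,200×559.2/100,000
= 64.07 + 1688.79 + 3311.58 = 5064.45.

5064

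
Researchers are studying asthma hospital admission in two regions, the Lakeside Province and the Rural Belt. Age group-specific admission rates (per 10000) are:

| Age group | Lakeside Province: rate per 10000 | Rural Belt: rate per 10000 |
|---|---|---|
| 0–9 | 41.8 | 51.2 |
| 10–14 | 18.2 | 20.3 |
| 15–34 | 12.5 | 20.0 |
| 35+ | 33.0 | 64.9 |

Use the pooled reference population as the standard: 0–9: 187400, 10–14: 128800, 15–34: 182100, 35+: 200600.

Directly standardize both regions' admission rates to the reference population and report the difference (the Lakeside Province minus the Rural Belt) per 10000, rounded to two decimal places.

Standard total = 698900; weights = 0.2681, 0.1843, 0.2606, 0.2870.
The Lakeside Province: 0.2681×41.8 + 0.1843×18.2 + 0.2606×12.5 + 0.2870×33.0 = 27.2908 per 10000.
The Rural Belt: 0.2681×51.2 + 0.1843×20.3 + 0.2606×20.0 + 0.2870×64.9 = 41.3084 per 10000.
Difference = 27.2908 − 41.3084 = -14.0176.

-14.02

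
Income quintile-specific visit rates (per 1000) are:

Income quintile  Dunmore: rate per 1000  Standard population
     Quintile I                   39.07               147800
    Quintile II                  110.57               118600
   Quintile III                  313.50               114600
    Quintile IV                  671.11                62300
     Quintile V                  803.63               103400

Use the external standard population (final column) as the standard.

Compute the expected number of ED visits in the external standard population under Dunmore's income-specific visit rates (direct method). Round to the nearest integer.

Expected ED visits = Σ (standard pop × income-specific rate ÷ 1000)
= 147800×39.07/1000 + 118600×110.57/1000 + 114600×313.50/1000 + 62300×671.11/1000 + 103400×803.63/1000
= 5774.55 + 13113.60 + 35927.10 + 41810.15 + 83095.34 = 179720.74.

179721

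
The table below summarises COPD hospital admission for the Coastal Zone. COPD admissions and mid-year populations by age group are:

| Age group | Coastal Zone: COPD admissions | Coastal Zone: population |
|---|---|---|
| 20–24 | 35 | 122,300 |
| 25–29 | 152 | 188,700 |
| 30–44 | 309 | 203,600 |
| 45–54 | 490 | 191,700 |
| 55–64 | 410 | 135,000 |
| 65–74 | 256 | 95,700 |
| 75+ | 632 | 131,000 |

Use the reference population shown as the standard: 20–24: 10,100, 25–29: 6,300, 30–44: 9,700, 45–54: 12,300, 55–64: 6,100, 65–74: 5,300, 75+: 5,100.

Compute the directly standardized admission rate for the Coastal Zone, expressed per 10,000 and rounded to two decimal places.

Age-specific rates per 10,000 for the Coastal Zone: 2.86, 8.06, 15.18, 25.56, 30.37, 26.75, 48.24.
Standard total = 54,900; weights = 0.1840, 0.1148, 0.1767, 0.2240, 0.1111, 0.0965, 0.0929.
Standardized rate: 0.1840×2.86 + 0.1148×8.06 + 0.1767×15.18 + 0.2240×25.56 + 0.1111×30.37 + 0.0965×26.75 + 0.0929×48.24 = 20.2977 per 10,000.

20.30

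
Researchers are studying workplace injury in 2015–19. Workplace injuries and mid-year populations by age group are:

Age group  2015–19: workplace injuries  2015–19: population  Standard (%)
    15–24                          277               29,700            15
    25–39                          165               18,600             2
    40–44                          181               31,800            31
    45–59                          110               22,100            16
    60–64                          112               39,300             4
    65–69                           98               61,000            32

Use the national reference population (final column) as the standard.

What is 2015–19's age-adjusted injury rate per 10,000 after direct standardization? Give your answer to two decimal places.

47.65

Age-specific rates per 10,000 for 2015–19: 93.27, 88.71, 56.92, 49.77, 28.50, 16.07.
Standard weights: 0.15, 0.02, 0.31, 0.16, 0.04, 0.32.
Standardized rate: 0.1500×93.27 + 0.0200×88.71 + 0.3100×56.92 + 0.1600×49.77 + 0.0400×28.50 + 0.3200×16.07 = 47.6535 per 10,000.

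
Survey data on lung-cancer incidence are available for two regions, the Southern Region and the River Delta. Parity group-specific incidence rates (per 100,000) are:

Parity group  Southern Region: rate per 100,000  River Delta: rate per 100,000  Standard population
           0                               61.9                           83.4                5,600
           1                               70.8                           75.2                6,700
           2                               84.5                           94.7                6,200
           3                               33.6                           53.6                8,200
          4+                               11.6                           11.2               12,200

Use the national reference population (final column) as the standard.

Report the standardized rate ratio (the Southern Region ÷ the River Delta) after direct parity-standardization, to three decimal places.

0.826

Standard total = 38,900; weights = 0.1440, 0.1722, 0.1594, 0.2108, 0.3136.
The Southern Region: 0.1440×61.9 + 0.1722×70.8 + 0.1594×84.5 + 0.2108×33.6 + 0.3136×11.6 = 45.2941 per 100,000.
The River Delta: 0.1440×83.4 + 0.1722×75.2 + 0.1594×94.7 + 0.2108×53.6 + 0.3136×11.2 = 54.8632 per 100,000.
Ratio = 45.2941 ÷ 54.8632 = 0.82558.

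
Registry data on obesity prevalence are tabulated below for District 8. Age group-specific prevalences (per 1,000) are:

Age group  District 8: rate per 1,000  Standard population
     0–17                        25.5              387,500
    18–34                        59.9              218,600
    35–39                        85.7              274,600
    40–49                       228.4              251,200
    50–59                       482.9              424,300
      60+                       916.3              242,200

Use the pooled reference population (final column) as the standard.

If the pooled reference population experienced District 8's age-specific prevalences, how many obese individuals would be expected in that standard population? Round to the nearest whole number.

Expected obese individuals = Σ (standard pop × age-specific rate ÷ 1,000)
= 387,500×25.5/1,000 + 218,600×59.9/1,000 + 274,600×85.7/1,000 + 251,200×228.4/1,000 + 424,300×482.9/1,000 + 242,200×916.3/1,000
= 9881.25 + 13094.14 + 23533.22 + 57374.08 + 204894.47 + 221927.86 = 530705.02.

530705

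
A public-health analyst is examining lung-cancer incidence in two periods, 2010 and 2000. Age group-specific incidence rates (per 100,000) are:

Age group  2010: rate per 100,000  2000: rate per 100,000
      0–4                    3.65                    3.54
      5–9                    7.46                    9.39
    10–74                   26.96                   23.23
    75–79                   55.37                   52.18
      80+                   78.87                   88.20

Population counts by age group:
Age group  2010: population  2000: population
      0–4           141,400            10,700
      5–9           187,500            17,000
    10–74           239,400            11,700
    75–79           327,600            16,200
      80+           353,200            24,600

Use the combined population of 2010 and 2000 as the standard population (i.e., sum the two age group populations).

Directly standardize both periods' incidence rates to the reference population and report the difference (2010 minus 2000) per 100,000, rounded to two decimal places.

Combined standard total = 1,329,300; weights = 0.1144, 0.1538, 0.1889, 0.2586, 0.2842.
2010: 0.1144×3.65 + 0.1538×7.46 + 0.1889×26.96 + 0.2586×55.37 + 0.2842×78.87 = 43.3940 per 100,000.
2000: 0.1144×3.54 + 0.1538×9.39 + 0.1889×23.23 + 0.2586×52.18 + 0.2842×88.20 = 44.8004 per 100,000.
Difference = 43.3940 − 44.8004 = -1.4064.

-1.41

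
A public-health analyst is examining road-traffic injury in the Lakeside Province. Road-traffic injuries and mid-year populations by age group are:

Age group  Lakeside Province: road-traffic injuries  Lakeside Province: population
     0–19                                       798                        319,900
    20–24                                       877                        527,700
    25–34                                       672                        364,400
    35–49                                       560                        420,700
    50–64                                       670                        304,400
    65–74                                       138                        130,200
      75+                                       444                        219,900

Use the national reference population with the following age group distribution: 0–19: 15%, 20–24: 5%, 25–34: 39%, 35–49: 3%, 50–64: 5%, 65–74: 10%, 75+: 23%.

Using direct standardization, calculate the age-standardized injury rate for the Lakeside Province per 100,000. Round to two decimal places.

189.69

Age-specific rates per 100,000 for the Lakeside Province: 249.45, 166.19, 184.41, 133.11, 220.11, 105.99, 201.91.
Standard weights: 0.15, 0.05, 0.39, 0.03, 0.05, 0.10, 0.23.
Standardized rate: 0.1500×249.45 + 0.0500×166.19 + 0.3900×184.41 + 0.0300×133.11 + 0.0500×220.11 + 0.1000×105.99 + 0.2300×201.91 = 189.6855 per 100,000.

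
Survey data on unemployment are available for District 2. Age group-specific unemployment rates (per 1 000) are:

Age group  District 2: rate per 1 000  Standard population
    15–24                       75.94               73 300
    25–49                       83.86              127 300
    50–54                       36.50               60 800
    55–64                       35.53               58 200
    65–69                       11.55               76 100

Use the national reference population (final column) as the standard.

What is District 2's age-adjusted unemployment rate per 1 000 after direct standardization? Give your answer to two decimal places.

54.10

Standard total = 395 700; weights = 0.1852, 0.3217, 0.1537, 0.1471, 0.1923.
Standardized rate: 0.1852×75.94 + 0.3217×83.86 + 0.1537×36.50 + 0.1471×35.53 + 0.1923×11.55 = 54.1010 per 1 000.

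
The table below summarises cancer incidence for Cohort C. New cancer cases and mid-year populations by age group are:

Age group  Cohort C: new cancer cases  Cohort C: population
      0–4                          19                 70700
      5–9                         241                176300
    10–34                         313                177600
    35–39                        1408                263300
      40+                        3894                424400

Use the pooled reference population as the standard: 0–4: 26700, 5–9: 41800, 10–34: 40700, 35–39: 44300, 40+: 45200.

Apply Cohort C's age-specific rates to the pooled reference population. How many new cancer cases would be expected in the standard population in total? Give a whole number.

788

Age-specific rates per 100000 for Cohort C: 26.87, 136.70, 176.24, 534.75, 917.53.
Expected new cancer cases = Σ (standard pop × age-specific rate ÷ 100000)
= 26700×26.87/100000 + 41800×136.70/100000 + 40700×176.24/100000 + 44300×534.75/100000 + 45200×917.53/100000
= 7.18 + 57.14 + 71.73 + 236.89 + 414.72 = 787.66.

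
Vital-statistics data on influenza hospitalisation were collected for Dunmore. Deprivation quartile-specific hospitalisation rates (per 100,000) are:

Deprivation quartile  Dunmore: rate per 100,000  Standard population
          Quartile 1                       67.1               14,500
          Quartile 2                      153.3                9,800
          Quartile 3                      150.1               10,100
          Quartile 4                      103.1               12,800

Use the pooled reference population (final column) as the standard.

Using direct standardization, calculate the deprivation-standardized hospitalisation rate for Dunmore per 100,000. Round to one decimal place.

112.5

Standard total = 47,200; weights = 0.3072, 0.2076, 0.2140, 0.2712.
Standardized rate: 0.3072×67.1 + 0.2076×153.3 + 0.2140×150.1 + 0.2712×103.1 = 112.5208 per 100,000.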